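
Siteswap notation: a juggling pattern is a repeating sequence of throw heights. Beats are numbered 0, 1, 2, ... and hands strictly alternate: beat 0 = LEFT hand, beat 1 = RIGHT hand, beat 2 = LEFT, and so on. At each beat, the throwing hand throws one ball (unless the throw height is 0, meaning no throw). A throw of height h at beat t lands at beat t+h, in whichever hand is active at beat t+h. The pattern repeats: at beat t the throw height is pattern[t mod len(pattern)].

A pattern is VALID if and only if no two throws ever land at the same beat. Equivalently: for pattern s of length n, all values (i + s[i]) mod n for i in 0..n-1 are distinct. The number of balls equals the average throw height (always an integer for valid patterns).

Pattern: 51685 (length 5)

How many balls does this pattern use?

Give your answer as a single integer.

Pattern = [5, 1, 6, 8, 5], length n = 5
  position 0: throw height = 5, running sum = 5
  position 1: throw height = 1, running sum = 6
  position 2: throw height = 6, running sum = 12
  position 3: throw height = 8, running sum = 20
  position 4: throw height = 5, running sum = 25
Total sum = 25; balls = sum / n = 25 / 5 = 5

Answer: 5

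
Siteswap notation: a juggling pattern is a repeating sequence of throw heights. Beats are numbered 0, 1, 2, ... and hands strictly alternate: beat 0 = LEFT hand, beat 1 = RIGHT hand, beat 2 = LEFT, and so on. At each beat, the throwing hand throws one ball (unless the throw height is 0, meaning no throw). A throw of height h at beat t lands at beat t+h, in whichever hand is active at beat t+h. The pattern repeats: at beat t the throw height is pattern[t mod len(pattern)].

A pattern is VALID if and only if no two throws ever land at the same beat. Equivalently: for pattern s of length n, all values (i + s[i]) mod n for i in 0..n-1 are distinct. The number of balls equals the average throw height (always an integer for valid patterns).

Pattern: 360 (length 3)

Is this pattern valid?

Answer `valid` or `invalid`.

Answer: valid

Derivation:
i=0: (i + s[i]) mod n = (0 + 3) mod 3 = 0
i=1: (i + s[i]) mod n = (1 + 6) mod 3 = 1
i=2: (i + s[i]) mod n = (2 + 0) mod 3 = 2
Residues: [0, 1, 2], distinct: True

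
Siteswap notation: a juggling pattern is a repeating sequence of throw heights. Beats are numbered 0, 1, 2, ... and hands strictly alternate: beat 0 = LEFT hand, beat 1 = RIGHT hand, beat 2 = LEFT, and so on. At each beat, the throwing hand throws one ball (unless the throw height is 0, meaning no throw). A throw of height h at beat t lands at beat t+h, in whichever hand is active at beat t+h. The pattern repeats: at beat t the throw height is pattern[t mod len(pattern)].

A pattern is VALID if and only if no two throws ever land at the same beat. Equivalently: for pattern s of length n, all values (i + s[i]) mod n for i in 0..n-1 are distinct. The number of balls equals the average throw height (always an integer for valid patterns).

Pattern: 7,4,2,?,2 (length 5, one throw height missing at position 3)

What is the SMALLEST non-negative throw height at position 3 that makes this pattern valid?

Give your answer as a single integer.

Answer: 0

Derivation:
i=0: (0 + 7) mod 5 = 2
i=1: (1 + 4) mod 5 = 0
i=2: (2 + 2) mod 5 = 4
i=3: s[i]=? (unknown)
i=4: (4 + 2) mod 5 = 1
Known residues: [0, 1, 2, 4]; need a permutation of 0..4, so missing residue r = 3
Need (3 + s) mod 5 = 3; smallest s = (3 - 3) mod 5 = 0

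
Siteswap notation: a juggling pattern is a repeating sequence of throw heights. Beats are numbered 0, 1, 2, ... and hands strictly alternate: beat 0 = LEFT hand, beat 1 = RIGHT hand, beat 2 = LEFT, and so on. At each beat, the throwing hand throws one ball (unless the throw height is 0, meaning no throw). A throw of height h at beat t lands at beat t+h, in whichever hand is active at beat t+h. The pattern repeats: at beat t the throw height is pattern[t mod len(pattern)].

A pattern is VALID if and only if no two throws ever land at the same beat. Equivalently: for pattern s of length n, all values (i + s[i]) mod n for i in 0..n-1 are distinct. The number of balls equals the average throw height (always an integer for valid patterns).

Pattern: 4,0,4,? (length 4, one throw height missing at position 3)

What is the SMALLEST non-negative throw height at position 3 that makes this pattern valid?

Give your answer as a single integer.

i=0: (0 + 4) mod 4 = 0
i=1: (1 + 0) mod 4 = 1
i=2: (2 + 4) mod 4 = 2
i=3: s[i]=? (unknown)
Known residues: [0, 1, 2]; need a permutation of 0..3, so missing residue r = 3
Need (3 + s) mod 4 = 3; smallest s = (3 - 3) mod 4 = 0

Answer: 0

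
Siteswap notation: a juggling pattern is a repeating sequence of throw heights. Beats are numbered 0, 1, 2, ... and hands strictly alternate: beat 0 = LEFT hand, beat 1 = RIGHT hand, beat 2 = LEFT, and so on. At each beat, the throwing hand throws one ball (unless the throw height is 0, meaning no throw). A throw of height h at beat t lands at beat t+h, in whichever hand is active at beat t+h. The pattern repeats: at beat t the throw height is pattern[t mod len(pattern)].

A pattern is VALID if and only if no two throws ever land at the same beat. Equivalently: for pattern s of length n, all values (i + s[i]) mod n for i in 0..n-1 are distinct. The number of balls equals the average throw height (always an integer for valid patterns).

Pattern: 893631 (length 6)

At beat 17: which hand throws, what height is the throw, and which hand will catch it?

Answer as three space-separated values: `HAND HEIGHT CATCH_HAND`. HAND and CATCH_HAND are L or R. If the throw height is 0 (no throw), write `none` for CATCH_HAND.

Beat 17: 17 mod 2 = 1, so hand = R
Throw height = pattern[17 mod 6] = pattern[5] = 1
Lands at beat 17+1=18, 18 mod 2 = 0, so catch hand = L

Answer: R 1 L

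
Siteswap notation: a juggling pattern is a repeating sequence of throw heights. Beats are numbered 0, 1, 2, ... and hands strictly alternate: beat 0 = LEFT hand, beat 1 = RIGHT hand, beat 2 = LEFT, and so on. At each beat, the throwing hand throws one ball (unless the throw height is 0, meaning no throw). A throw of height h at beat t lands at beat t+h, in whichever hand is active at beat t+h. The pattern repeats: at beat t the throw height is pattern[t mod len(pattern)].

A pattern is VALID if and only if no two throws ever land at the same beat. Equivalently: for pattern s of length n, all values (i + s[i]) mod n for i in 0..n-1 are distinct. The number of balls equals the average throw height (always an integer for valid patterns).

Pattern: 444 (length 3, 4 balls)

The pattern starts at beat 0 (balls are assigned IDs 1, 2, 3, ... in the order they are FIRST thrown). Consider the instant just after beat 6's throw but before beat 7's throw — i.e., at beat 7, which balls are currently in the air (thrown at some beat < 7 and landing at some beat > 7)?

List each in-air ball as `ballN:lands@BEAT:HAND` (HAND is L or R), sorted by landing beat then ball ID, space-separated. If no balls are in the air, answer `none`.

Beat 0 (L): throw ball1 h=4 -> lands@4:L; in-air after throw: [b1@4:L]
Beat 1 (R): throw ball2 h=4 -> lands@5:R; in-air after throw: [b1@4:L b2@5:R]
Beat 2 (L): throw ball3 h=4 -> lands@6:L; in-air after throw: [b1@4:L b2@5:R b3@6:L]
Beat 3 (R): throw ball4 h=4 -> lands@7:R; in-air after throw: [b1@4:L b2@5:R b3@6:L b4@7:R]
Beat 4 (L): throw ball1 h=4 -> lands@8:L; in-air after throw: [b2@5:R b3@6:L b4@7:R b1@8:L]
Beat 5 (R): throw ball2 h=4 -> lands@9:R; in-air after throw: [b3@6:L b4@7:R b1@8:L b2@9:R]
Beat 6 (L): throw ball3 h=4 -> lands@10:L; in-air after throw: [b4@7:R b1@8:L b2@9:R b3@10:L]
Beat 7 (R): throw ball4 h=4 -> lands@11:R; in-air after throw: [b1@8:L b2@9:R b3@10:L b4@11:R]

Answer: ball1:lands@8:L ball2:lands@9:R ball3:lands@10:L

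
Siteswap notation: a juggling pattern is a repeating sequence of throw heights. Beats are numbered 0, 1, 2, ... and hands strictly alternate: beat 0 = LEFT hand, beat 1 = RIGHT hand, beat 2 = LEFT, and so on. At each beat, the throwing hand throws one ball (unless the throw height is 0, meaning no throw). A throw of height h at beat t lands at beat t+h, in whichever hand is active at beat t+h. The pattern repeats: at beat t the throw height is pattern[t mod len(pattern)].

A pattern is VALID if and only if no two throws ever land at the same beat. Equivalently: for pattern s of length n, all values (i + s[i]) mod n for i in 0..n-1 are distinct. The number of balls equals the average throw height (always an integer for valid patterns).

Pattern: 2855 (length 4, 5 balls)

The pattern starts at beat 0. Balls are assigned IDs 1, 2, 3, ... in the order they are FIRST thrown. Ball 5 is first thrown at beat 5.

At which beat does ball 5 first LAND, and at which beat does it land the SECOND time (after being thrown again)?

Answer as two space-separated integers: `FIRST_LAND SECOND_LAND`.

Beat 0 (L): throw ball1 h=2 -> lands@2:L; in-air after throw: [b1@2:L]
Beat 1 (R): throw ball2 h=8 -> lands@9:R; in-air after throw: [b1@2:L b2@9:R]
Beat 2 (L): throw ball1 h=5 -> lands@7:R; in-air after throw: [b1@7:R b2@9:R]
Beat 3 (R): throw ball3 h=5 -> lands@8:L; in-air after throw: [b1@7:R b3@8:L b2@9:R]
Beat 4 (L): throw ball4 h=2 -> lands@6:L; in-air after throw: [b4@6:L b1@7:R b3@8:L b2@9:R]
Beat 5 (R): throw ball5 h=8 -> lands@13:R; in-air after throw: [b4@6:L b1@7:R b3@8:L b2@9:R b5@13:R]
Beat 6 (L): throw ball4 h=5 -> lands@11:R; in-air after throw: [b1@7:R b3@8:L b2@9:R b4@11:R b5@13:R]
Beat 7 (R): throw ball1 h=5 -> lands@12:L; in-air after throw: [b3@8:L b2@9:R b4@11:R b1@12:L b5@13:R]
Beat 8 (L): throw ball3 h=2 -> lands@10:L; in-air after throw: [b2@9:R b3@10:L b4@11:R b1@12:L b5@13:R]
Beat 9 (R): throw ball2 h=8 -> lands@17:R; in-air after throw: [b3@10:L b4@11:R b1@12:L b5@13:R b2@17:R]
Beat 10 (L): throw ball3 h=5 -> lands@15:R; in-air after throw: [b4@11:R b1@12:L b5@13:R b3@15:R b2@17:R]
Beat 11 (R): throw ball4 h=5 -> lands@16:L; in-air after throw: [b1@12:L b5@13:R b3@15:R b4@16:L b2@17:R]
Beat 12 (L): throw ball1 h=2 -> lands@14:L; in-air after throw: [b5@13:R b1@14:L b3@15:R b4@16:L b2@17:R]
Beat 13 (R): throw ball5 h=8 -> lands@21:R; in-air after throw: [b1@14:L b3@15:R b4@16:L b2@17:R b5@21:R]
Beat 14 (L): throw ball1 h=5 -> lands@19:R; in-air after throw: [b3@15:R b4@16:L b2@17:R b1@19:R b5@21:R]
Beat 15 (R): throw ball3 h=5 -> lands@20:L; in-air after throw: [b4@16:L b2@17:R b1@19:R b3@20:L b5@21:R]
Beat 16 (L): throw ball4 h=2 -> lands@18:L; in-air after throw: [b2@17:R b4@18:L b1@19:R b3@20:L b5@21:R]
Beat 17 (R): throw ball2 h=8 -> lands@25:R; in-air after throw: [b4@18:L b1@19:R b3@20:L b5@21:R b2@25:R]
Beat 18 (L): throw ball4 h=5 -> lands@23:R; in-air after throw: [b1@19:R b3@20:L b5@21:R b4@23:R b2@25:R]
Beat 19 (R): throw ball1 h=5 -> lands@24:L; in-air after throw: [b3@20:L b5@21:R b4@23:R b1@24:L b2@25:R]
Beat 20 (L): throw ball3 h=2 -> lands@22:L; in-air after throw: [b5@21:R b3@22:L b4@23:R b1@24:L b2@25:R]
Beat 21 (R): throw ball5 h=8 -> lands@29:R; in-air after throw: [b3@22:L b4@23:R b1@24:L b2@25:R b5@29:R]
Ball 5: thrown@5 h=8 -> first land @13; rethrown@13 h=8 -> second land @21

Answer: 13 21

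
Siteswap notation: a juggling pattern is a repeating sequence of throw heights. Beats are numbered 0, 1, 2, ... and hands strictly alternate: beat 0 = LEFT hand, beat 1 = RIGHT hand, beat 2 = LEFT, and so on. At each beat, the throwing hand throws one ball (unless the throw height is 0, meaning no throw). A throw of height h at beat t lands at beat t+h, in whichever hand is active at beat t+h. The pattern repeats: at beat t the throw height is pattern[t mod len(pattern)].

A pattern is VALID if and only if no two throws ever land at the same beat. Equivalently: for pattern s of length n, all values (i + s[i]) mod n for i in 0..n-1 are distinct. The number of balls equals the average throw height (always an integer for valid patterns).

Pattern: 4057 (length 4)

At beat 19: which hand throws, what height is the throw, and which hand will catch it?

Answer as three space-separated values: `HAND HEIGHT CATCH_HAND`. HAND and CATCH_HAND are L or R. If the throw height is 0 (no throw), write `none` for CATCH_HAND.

Beat 19: 19 mod 2 = 1, so hand = R
Throw height = pattern[19 mod 4] = pattern[3] = 7
Lands at beat 19+7=26, 26 mod 2 = 0, so catch hand = L

Answer: R 7 L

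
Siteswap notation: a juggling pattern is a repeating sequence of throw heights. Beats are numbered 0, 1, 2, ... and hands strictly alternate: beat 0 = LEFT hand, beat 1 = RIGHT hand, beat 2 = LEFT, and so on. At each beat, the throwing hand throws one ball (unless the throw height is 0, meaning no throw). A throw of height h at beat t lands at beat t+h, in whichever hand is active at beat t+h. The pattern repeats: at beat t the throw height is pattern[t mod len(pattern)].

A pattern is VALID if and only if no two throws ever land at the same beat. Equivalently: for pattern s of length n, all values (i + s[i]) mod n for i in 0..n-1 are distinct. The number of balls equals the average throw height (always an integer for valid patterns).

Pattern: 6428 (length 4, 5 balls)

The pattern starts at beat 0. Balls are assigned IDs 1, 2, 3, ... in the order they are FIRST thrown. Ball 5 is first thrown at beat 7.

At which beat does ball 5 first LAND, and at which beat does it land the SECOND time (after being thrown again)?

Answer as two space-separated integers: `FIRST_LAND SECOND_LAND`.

Answer: 15 23

Derivation:
Beat 0 (L): throw ball1 h=6 -> lands@6:L; in-air after throw: [b1@6:L]
Beat 1 (R): throw ball2 h=4 -> lands@5:R; in-air after throw: [b2@5:R b1@6:L]
Beat 2 (L): throw ball3 h=2 -> lands@4:L; in-air after throw: [b3@4:L b2@5:R b1@6:L]
Beat 3 (R): throw ball4 h=8 -> lands@11:R; in-air after throw: [b3@4:L b2@5:R b1@6:L b4@11:R]
Beat 4 (L): throw ball3 h=6 -> lands@10:L; in-air after throw: [b2@5:R b1@6:L b3@10:L b4@11:R]
Beat 5 (R): throw ball2 h=4 -> lands@9:R; in-air after throw: [b1@6:L b2@9:R b3@10:L b4@11:R]
Beat 6 (L): throw ball1 h=2 -> lands@8:L; in-air after throw: [b1@8:L b2@9:R b3@10:L b4@11:R]
Beat 7 (R): throw ball5 h=8 -> lands@15:R; in-air after throw: [b1@8:L b2@9:R b3@10:L b4@11:R b5@15:R]
Beat 8 (L): throw ball1 h=6 -> lands@14:L; in-air after throw: [b2@9:R b3@10:L b4@11:R b1@14:L b5@15:R]
Beat 9 (R): throw ball2 h=4 -> lands@13:R; in-air after throw: [b3@10:L b4@11:R b2@13:R b1@14:L b5@15:R]
Beat 10 (L): throw ball3 h=2 -> lands@12:L; in-air after throw: [b4@11:R b3@12:L b2@13:R b1@14:L b5@15:R]
Beat 11 (R): throw ball4 h=8 -> lands@19:R; in-air after throw: [b3@12:L b2@13:R b1@14:L b5@15:R b4@19:R]
Beat 12 (L): throw ball3 h=6 -> lands@18:L; in-air after throw: [b2@13:R b1@14:L b5@15:R b3@18:L b4@19:R]
Beat 13 (R): throw ball2 h=4 -> lands@17:R; in-air after throw: [b1@14:L b5@15:R b2@17:R b3@18:L b4@19:R]
Beat 14 (L): throw ball1 h=2 -> lands@16:L; in-air after throw: [b5@15:R b1@16:L b2@17:R b3@18:L b4@19:R]
Beat 15 (R): throw ball5 h=8 -> lands@23:R; in-air after throw: [b1@16:L b2@17:R b3@18:L b4@19:R b5@23:R]
Beat 16 (L): throw ball1 h=6 -> lands@22:L; in-air after throw: [b2@17:R b3@18:L b4@19:R b1@22:L b5@23:R]
Beat 17 (R): throw ball2 h=4 -> lands@21:R; in-air after throw: [b3@18:L b4@19:R b2@21:R b1@22:L b5@23:R]
Beat 18 (L): throw ball3 h=2 -> lands@20:L; in-air after throw: [b4@19:R b3@20:L b2@21:R b1@22:L b5@23:R]
Beat 19 (R): throw ball4 h=8 -> lands@27:R; in-air after throw: [b3@20:L b2@21:R b1@22:L b5@23:R b4@27:R]
Beat 20 (L): throw ball3 h=6 -> lands@26:L; in-air after throw: [b2@21:R b1@22:L b5@23:R b3@26:L b4@27:R]
Beat 21 (R): throw ball2 h=4 -> lands@25:R; in-air after throw: [b1@22:L b5@23:R b2@25:R b3@26:L b4@27:R]
Beat 22 (L): throw ball1 h=2 -> lands@24:L; in-air after throw: [b5@23:R b1@24:L b2@25:R b3@26:L b4@27:R]
Beat 23 (R): throw ball5 h=8 -> lands@31:R; in-air after throw: [b1@24:L b2@25:R b3@26:L b4@27:R b5@31:R]
Ball 5: thrown@7 h=8 -> first land @15; rethrown@15 h=8 -> second land @23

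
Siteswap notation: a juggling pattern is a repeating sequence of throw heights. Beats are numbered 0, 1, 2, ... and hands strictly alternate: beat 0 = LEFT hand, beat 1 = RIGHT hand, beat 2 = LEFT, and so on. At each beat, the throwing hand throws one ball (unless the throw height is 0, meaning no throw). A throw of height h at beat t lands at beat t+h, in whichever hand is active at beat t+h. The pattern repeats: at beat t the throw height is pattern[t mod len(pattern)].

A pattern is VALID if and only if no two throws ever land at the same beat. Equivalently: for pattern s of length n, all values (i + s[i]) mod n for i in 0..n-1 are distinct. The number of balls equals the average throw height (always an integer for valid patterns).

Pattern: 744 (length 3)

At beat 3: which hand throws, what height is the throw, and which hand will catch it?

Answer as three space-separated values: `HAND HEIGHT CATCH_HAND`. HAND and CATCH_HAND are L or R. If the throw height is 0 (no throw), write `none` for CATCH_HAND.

Answer: R 7 L

Derivation:
Beat 3: 3 mod 2 = 1, so hand = R
Throw height = pattern[3 mod 3] = pattern[0] = 7
Lands at beat 3+7=10, 10 mod 2 = 0, so catch hand = L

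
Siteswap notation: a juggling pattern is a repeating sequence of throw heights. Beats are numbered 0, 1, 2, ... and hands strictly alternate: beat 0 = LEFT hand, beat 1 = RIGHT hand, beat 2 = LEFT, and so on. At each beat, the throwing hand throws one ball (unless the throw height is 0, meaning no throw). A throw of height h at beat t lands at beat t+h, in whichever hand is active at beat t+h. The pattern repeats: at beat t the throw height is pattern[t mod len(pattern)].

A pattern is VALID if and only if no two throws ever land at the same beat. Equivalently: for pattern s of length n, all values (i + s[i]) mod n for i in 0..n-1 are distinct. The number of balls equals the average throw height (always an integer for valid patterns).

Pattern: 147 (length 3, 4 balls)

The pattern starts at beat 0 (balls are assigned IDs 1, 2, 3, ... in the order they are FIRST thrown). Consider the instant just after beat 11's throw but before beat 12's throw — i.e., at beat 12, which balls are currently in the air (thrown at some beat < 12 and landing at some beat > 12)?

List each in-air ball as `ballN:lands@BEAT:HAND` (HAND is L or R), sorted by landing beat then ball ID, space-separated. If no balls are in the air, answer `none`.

Answer: ball2:lands@14:L ball3:lands@15:R ball4:lands@18:L

Derivation:
Beat 0 (L): throw ball1 h=1 -> lands@1:R; in-air after throw: [b1@1:R]
Beat 1 (R): throw ball1 h=4 -> lands@5:R; in-air after throw: [b1@5:R]
Beat 2 (L): throw ball2 h=7 -> lands@9:R; in-air after throw: [b1@5:R b2@9:R]
Beat 3 (R): throw ball3 h=1 -> lands@4:L; in-air after throw: [b3@4:L b1@5:R b2@9:R]
Beat 4 (L): throw ball3 h=4 -> lands@8:L; in-air after throw: [b1@5:R b3@8:L b2@9:R]
Beat 5 (R): throw ball1 h=7 -> lands@12:L; in-air after throw: [b3@8:L b2@9:R b1@12:L]
Beat 6 (L): throw ball4 h=1 -> lands@7:R; in-air after throw: [b4@7:R b3@8:L b2@9:R b1@12:L]
Beat 7 (R): throw ball4 h=4 -> lands@11:R; in-air after throw: [b3@8:L b2@9:R b4@11:R b1@12:L]
Beat 8 (L): throw ball3 h=7 -> lands@15:R; in-air after throw: [b2@9:R b4@11:R b1@12:L b3@15:R]
Beat 9 (R): throw ball2 h=1 -> lands@10:L; in-air after throw: [b2@10:L b4@11:R b1@12:L b3@15:R]
Beat 10 (L): throw ball2 h=4 -> lands@14:L; in-air after throw: [b4@11:R b1@12:L b2@14:L b3@15:R]
Beat 11 (R): throw ball4 h=7 -> lands@18:L; in-air after throw: [b1@12:L b2@14:L b3@15:R b4@18:L]
Beat 12 (L): throw ball1 h=1 -> lands@13:R; in-air after throw: [b1@13:R b2@14:L b3@15:R b4@18:L]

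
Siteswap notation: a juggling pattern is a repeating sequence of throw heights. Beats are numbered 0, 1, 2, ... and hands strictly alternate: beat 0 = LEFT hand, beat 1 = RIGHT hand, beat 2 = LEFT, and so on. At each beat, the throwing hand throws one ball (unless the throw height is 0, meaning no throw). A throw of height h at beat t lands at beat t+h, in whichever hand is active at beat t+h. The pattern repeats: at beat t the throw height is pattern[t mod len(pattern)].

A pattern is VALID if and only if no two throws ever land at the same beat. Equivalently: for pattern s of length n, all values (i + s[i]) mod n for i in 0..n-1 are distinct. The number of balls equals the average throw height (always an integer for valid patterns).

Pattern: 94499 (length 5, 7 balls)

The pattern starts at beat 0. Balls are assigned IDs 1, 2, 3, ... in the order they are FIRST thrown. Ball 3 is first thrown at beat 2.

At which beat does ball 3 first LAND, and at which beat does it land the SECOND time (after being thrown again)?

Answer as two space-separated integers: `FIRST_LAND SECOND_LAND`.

Answer: 6 10

Derivation:
Beat 0 (L): throw ball1 h=9 -> lands@9:R; in-air after throw: [b1@9:R]
Beat 1 (R): throw ball2 h=4 -> lands@5:R; in-air after throw: [b2@5:R b1@9:R]
Beat 2 (L): throw ball3 h=4 -> lands@6:L; in-air after throw: [b2@5:R b3@6:L b1@9:R]
Beat 3 (R): throw ball4 h=9 -> lands@12:L; in-air after throw: [b2@5:R b3@6:L b1@9:R b4@12:L]
Beat 4 (L): throw ball5 h=9 -> lands@13:R; in-air after throw: [b2@5:R b3@6:L b1@9:R b4@12:L b5@13:R]
Beat 5 (R): throw ball2 h=9 -> lands@14:L; in-air after throw: [b3@6:L b1@9:R b4@12:L b5@13:R b2@14:L]
Beat 6 (L): throw ball3 h=4 -> lands@10:L; in-air after throw: [b1@9:R b3@10:L b4@12:L b5@13:R b2@14:L]
Beat 7 (R): throw ball6 h=4 -> lands@11:R; in-air after throw: [b1@9:R b3@10:L b6@11:R b4@12:L b5@13:R b2@14:L]
Beat 8 (L): throw ball7 h=9 -> lands@17:R; in-air after throw: [b1@9:R b3@10:L b6@11:R b4@12:L b5@13:R b2@14:L b7@17:R]
Beat 9 (R): throw ball1 h=9 -> lands@18:L; in-air after throw: [b3@10:L b6@11:R b4@12:L b5@13:R b2@14:L b7@17:R b1@18:L]
Beat 10 (L): throw ball3 h=9 -> lands@19:R; in-air after throw: [b6@11:R b4@12:L b5@13:R b2@14:L b7@17:R b1@18:L b3@19:R]
Ball 3: thrown@2 h=4 -> first land @6; rethrown@6 h=4 -> second land @10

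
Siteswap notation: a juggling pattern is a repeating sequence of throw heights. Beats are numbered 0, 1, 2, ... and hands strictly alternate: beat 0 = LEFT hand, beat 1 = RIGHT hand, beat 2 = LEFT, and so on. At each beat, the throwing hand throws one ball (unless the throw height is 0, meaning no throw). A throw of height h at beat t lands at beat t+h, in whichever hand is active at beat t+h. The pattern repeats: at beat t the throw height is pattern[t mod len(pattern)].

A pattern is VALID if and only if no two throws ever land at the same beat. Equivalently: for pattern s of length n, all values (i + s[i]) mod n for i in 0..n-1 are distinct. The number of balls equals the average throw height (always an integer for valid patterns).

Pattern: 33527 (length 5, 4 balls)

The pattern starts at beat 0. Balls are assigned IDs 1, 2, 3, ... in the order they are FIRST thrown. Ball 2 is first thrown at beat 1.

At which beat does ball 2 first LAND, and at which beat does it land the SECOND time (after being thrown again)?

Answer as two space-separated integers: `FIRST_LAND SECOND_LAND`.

Beat 0 (L): throw ball1 h=3 -> lands@3:R; in-air after throw: [b1@3:R]
Beat 1 (R): throw ball2 h=3 -> lands@4:L; in-air after throw: [b1@3:R b2@4:L]
Beat 2 (L): throw ball3 h=5 -> lands@7:R; in-air after throw: [b1@3:R b2@4:L b3@7:R]
Beat 3 (R): throw ball1 h=2 -> lands@5:R; in-air after throw: [b2@4:L b1@5:R b3@7:R]
Beat 4 (L): throw ball2 h=7 -> lands@11:R; in-air after throw: [b1@5:R b3@7:R b2@11:R]
Beat 5 (R): throw ball1 h=3 -> lands@8:L; in-air after throw: [b3@7:R b1@8:L b2@11:R]
Beat 6 (L): throw ball4 h=3 -> lands@9:R; in-air after throw: [b3@7:R b1@8:L b4@9:R b2@11:R]
Beat 7 (R): throw ball3 h=5 -> lands@12:L; in-air after throw: [b1@8:L b4@9:R b2@11:R b3@12:L]
Beat 8 (L): throw ball1 h=2 -> lands@10:L; in-air after throw: [b4@9:R b1@10:L b2@11:R b3@12:L]
Beat 9 (R): throw ball4 h=7 -> lands@16:L; in-air after throw: [b1@10:L b2@11:R b3@12:L b4@16:L]
Beat 10 (L): throw ball1 h=3 -> lands@13:R; in-air after throw: [b2@11:R b3@12:L b1@13:R b4@16:L]
Beat 11 (R): throw ball2 h=3 -> lands@14:L; in-air after throw: [b3@12:L b1@13:R b2@14:L b4@16:L]
Ball 2: thrown@1 h=3 -> first land @4; rethrown@4 h=7 -> second land @11

Answer: 4 11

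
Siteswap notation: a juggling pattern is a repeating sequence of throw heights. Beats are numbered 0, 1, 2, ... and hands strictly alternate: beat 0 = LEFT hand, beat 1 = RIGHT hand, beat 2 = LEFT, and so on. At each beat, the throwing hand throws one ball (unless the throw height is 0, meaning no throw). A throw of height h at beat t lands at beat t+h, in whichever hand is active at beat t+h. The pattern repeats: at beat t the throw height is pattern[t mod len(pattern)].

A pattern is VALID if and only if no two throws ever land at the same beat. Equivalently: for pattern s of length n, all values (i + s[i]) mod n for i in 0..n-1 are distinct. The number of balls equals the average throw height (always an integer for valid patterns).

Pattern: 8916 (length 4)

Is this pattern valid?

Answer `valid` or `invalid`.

i=0: (i + s[i]) mod n = (0 + 8) mod 4 = 0
i=1: (i + s[i]) mod n = (1 + 9) mod 4 = 2
i=2: (i + s[i]) mod n = (2 + 1) mod 4 = 3
i=3: (i + s[i]) mod n = (3 + 6) mod 4 = 1
Residues: [0, 2, 3, 1], distinct: True

Answer: valid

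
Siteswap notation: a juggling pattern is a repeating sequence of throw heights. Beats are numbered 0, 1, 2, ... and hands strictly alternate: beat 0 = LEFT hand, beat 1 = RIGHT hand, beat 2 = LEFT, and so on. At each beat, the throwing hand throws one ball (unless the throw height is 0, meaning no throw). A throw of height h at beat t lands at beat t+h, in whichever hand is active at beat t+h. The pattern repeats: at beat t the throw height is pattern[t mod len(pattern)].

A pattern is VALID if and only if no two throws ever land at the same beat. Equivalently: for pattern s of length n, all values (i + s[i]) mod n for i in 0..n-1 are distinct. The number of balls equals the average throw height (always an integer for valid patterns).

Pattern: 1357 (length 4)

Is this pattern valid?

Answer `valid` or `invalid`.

i=0: (i + s[i]) mod n = (0 + 1) mod 4 = 1
i=1: (i + s[i]) mod n = (1 + 3) mod 4 = 0
i=2: (i + s[i]) mod n = (2 + 5) mod 4 = 3
i=3: (i + s[i]) mod n = (3 + 7) mod 4 = 2
Residues: [1, 0, 3, 2], distinct: True

Answer: valid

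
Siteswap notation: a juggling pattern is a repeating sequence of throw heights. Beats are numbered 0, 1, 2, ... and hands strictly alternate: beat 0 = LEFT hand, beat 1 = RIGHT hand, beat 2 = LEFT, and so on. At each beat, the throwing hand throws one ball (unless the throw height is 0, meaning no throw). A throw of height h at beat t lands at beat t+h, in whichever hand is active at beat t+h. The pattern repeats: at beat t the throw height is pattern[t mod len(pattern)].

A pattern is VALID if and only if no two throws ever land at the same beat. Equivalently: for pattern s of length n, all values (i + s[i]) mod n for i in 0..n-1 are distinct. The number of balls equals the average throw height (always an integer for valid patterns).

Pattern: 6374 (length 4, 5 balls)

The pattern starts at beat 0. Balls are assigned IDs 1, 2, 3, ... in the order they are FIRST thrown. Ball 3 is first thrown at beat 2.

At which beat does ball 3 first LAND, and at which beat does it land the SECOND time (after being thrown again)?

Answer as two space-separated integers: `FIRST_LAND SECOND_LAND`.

Answer: 9 12

Derivation:
Beat 0 (L): throw ball1 h=6 -> lands@6:L; in-air after throw: [b1@6:L]
Beat 1 (R): throw ball2 h=3 -> lands@4:L; in-air after throw: [b2@4:L b1@6:L]
Beat 2 (L): throw ball3 h=7 -> lands@9:R; in-air after throw: [b2@4:L b1@6:L b3@9:R]
Beat 3 (R): throw ball4 h=4 -> lands@7:R; in-air after throw: [b2@4:L b1@6:L b4@7:R b3@9:R]
Beat 4 (L): throw ball2 h=6 -> lands@10:L; in-air after throw: [b1@6:L b4@7:R b3@9:R b2@10:L]
Beat 5 (R): throw ball5 h=3 -> lands@8:L; in-air after throw: [b1@6:L b4@7:R b5@8:L b3@9:R b2@10:L]
Beat 6 (L): throw ball1 h=7 -> lands@13:R; in-air after throw: [b4@7:R b5@8:L b3@9:R b2@10:L b1@13:R]
Beat 7 (R): throw ball4 h=4 -> lands@11:R; in-air after throw: [b5@8:L b3@9:R b2@10:L b4@11:R b1@13:R]
Beat 8 (L): throw ball5 h=6 -> lands@14:L; in-air after throw: [b3@9:R b2@10:L b4@11:R b1@13:R b5@14:L]
Beat 9 (R): throw ball3 h=3 -> lands@12:L; in-air after throw: [b2@10:L b4@11:R b3@12:L b1@13:R b5@14:L]
Beat 10 (L): throw ball2 h=7 -> lands@17:R; in-air after throw: [b4@11:R b3@12:L b1@13:R b5@14:L b2@17:R]
Beat 11 (R): throw ball4 h=4 -> lands@15:R; in-air after throw: [b3@12:L b1@13:R b5@14:L b4@15:R b2@17:R]
Beat 12 (L): throw ball3 h=6 -> lands@18:L; in-air after throw: [b1@13:R b5@14:L b4@15:R b2@17:R b3@18:L]
Ball 3: thrown@2 h=7 -> first land @9; rethrown@9 h=3 -> second land @12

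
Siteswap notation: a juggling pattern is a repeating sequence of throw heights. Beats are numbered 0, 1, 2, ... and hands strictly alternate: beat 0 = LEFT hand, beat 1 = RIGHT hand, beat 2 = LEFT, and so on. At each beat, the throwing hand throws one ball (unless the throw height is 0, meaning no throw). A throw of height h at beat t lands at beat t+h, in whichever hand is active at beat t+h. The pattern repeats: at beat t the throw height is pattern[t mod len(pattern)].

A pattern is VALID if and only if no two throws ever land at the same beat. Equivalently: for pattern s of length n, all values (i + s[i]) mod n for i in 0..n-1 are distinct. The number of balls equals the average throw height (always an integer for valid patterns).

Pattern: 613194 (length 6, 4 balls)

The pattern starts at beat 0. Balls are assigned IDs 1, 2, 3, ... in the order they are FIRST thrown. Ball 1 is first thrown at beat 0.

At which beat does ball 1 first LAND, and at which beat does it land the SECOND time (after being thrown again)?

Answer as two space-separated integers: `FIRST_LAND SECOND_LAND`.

Answer: 6 12

Derivation:
Beat 0 (L): throw ball1 h=6 -> lands@6:L; in-air after throw: [b1@6:L]
Beat 1 (R): throw ball2 h=1 -> lands@2:L; in-air after throw: [b2@2:L b1@6:L]
Beat 2 (L): throw ball2 h=3 -> lands@5:R; in-air after throw: [b2@5:R b1@6:L]
Beat 3 (R): throw ball3 h=1 -> lands@4:L; in-air after throw: [b3@4:L b2@5:R b1@6:L]
Beat 4 (L): throw ball3 h=9 -> lands@13:R; in-air after throw: [b2@5:R b1@6:L b3@13:R]
Beat 5 (R): throw ball2 h=4 -> lands@9:R; in-air after throw: [b1@6:L b2@9:R b3@13:R]
Beat 6 (L): throw ball1 h=6 -> lands@12:L; in-air after throw: [b2@9:R b1@12:L b3@13:R]
Beat 7 (R): throw ball4 h=1 -> lands@8:L; in-air after throw: [b4@8:L b2@9:R b1@12:L b3@13:R]
Beat 8 (L): throw ball4 h=3 -> lands@11:R; in-air after throw: [b2@9:R b4@11:R b1@12:L b3@13:R]
Beat 9 (R): throw ball2 h=1 -> lands@10:L; in-air after throw: [b2@10:L b4@11:R b1@12:L b3@13:R]
Beat 10 (L): throw ball2 h=9 -> lands@19:R; in-air after throw: [b4@11:R b1@12:L b3@13:R b2@19:R]
Beat 11 (R): throw ball4 h=4 -> lands@15:R; in-air after throw: [b1@12:L b3@13:R b4@15:R b2@19:R]
Beat 12 (L): throw ball1 h=6 -> lands@18:L; in-air after throw: [b3@13:R b4@15:R b1@18:L b2@19:R]
Ball 1: thrown@0 h=6 -> first land @6; rethrown@6 h=6 -> second land @12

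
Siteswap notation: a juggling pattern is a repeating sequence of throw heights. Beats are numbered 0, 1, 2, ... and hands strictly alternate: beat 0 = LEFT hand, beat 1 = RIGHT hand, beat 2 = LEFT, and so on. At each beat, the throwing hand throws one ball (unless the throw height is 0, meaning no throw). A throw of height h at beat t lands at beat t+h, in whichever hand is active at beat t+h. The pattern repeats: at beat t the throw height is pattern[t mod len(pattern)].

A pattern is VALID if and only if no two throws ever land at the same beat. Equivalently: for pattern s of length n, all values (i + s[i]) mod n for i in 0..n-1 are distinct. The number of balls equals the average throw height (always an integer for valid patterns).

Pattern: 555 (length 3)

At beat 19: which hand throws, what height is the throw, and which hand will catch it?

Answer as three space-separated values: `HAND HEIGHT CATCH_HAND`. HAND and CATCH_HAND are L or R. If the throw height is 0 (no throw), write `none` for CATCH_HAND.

Beat 19: 19 mod 2 = 1, so hand = R
Throw height = pattern[19 mod 3] = pattern[1] = 5
Lands at beat 19+5=24, 24 mod 2 = 0, so catch hand = L

Answer: R 5 L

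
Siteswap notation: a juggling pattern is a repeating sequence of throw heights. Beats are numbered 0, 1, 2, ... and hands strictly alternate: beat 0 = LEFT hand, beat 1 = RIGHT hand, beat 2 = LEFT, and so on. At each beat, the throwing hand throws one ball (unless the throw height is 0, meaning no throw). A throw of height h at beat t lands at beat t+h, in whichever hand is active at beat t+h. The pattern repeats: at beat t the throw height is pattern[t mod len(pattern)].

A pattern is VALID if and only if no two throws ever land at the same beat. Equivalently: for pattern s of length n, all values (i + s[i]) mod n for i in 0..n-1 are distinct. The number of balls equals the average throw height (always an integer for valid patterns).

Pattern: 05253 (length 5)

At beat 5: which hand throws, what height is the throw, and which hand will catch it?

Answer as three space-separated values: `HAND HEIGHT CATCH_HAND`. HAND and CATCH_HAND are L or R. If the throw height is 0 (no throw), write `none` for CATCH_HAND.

Answer: R 0 none

Derivation:
Beat 5: 5 mod 2 = 1, so hand = R
Throw height = pattern[5 mod 5] = pattern[0] = 0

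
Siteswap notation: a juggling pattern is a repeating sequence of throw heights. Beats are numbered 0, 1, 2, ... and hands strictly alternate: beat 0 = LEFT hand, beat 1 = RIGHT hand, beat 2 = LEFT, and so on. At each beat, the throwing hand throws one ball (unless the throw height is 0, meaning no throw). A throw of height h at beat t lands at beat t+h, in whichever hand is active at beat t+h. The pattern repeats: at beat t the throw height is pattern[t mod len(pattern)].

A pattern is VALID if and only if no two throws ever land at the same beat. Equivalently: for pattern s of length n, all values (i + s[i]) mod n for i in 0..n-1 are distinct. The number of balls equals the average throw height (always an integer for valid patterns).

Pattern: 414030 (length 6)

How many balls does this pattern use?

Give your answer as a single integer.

Answer: 2

Derivation:
Pattern = [4, 1, 4, 0, 3, 0], length n = 6
  position 0: throw height = 4, running sum = 4
  position 1: throw height = 1, running sum = 5
  position 2: throw height = 4, running sum = 9
  position 3: throw height = 0, running sum = 9
  position 4: throw height = 3, running sum = 12
  position 5: throw height = 0, running sum = 12
Total sum = 12; balls = sum / n = 12 / 6 = 2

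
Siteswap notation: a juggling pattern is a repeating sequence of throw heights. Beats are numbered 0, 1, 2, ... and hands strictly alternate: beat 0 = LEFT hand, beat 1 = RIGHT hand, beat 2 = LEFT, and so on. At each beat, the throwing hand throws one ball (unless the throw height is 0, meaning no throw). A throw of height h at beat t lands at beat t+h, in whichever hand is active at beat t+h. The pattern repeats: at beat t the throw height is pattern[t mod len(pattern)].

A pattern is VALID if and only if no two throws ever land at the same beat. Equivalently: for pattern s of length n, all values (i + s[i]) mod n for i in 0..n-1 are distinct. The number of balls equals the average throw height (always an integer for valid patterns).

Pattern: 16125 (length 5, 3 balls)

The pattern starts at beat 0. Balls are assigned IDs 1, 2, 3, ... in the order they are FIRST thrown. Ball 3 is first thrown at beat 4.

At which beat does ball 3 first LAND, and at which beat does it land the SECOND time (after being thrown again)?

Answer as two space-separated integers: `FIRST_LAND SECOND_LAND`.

Answer: 9 14

Derivation:
Beat 0 (L): throw ball1 h=1 -> lands@1:R; in-air after throw: [b1@1:R]
Beat 1 (R): throw ball1 h=6 -> lands@7:R; in-air after throw: [b1@7:R]
Beat 2 (L): throw ball2 h=1 -> lands@3:R; in-air after throw: [b2@3:R b1@7:R]
Beat 3 (R): throw ball2 h=2 -> lands@5:R; in-air after throw: [b2@5:R b1@7:R]
Beat 4 (L): throw ball3 h=5 -> lands@9:R; in-air after throw: [b2@5:R b1@7:R b3@9:R]
Beat 5 (R): throw ball2 h=1 -> lands@6:L; in-air after throw: [b2@6:L b1@7:R b3@9:R]
Beat 6 (L): throw ball2 h=6 -> lands@12:L; in-air after throw: [b1@7:R b3@9:R b2@12:L]
Beat 7 (R): throw ball1 h=1 -> lands@8:L; in-air after throw: [b1@8:L b3@9:R b2@12:L]
Beat 8 (L): throw ball1 h=2 -> lands@10:L; in-air after throw: [b3@9:R b1@10:L b2@12:L]
Beat 9 (R): throw ball3 h=5 -> lands@14:L; in-air after throw: [b1@10:L b2@12:L b3@14:L]
Beat 10 (L): throw ball1 h=1 -> lands@11:R; in-air after throw: [b1@11:R b2@12:L b3@14:L]
Beat 11 (R): throw ball1 h=6 -> lands@17:R; in-air after throw: [b2@12:L b3@14:L b1@17:R]
Beat 12 (L): throw ball2 h=1 -> lands@13:R; in-air after throw: [b2@13:R b3@14:L b1@17:R]
Beat 13 (R): throw ball2 h=2 -> lands@15:R; in-air after throw: [b3@14:L b2@15:R b1@17:R]
Ball 3: thrown@4 h=5 -> first land @9; rethrown@9 h=5 -> second land @14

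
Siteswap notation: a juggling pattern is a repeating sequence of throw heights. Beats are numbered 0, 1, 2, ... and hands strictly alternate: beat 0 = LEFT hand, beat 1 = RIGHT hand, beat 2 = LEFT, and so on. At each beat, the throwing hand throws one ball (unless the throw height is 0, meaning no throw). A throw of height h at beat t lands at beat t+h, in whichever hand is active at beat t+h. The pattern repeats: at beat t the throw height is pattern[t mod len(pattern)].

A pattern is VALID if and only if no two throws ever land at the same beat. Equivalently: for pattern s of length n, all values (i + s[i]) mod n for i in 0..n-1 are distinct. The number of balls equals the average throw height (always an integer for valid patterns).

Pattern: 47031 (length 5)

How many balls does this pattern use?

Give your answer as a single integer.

Pattern = [4, 7, 0, 3, 1], length n = 5
  position 0: throw height = 4, running sum = 4
  position 1: throw height = 7, running sum = 11
  position 2: throw height = 0, running sum = 11
  position 3: throw height = 3, running sum = 14
  position 4: throw height = 1, running sum = 15
Total sum = 15; balls = sum / n = 15 / 5 = 3

Answer: 3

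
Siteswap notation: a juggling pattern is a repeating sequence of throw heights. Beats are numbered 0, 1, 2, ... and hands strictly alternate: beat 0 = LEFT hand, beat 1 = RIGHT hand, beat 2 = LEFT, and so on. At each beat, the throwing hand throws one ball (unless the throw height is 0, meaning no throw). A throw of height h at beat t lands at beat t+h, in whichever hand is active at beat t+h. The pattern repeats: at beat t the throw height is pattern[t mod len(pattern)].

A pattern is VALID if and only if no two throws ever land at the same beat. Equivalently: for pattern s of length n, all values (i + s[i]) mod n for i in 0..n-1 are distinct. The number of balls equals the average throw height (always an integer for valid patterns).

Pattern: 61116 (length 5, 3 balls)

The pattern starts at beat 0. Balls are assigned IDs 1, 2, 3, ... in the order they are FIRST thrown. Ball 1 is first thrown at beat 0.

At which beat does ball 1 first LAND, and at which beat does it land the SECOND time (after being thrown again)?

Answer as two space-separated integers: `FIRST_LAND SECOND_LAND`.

Beat 0 (L): throw ball1 h=6 -> lands@6:L; in-air after throw: [b1@6:L]
Beat 1 (R): throw ball2 h=1 -> lands@2:L; in-air after throw: [b2@2:L b1@6:L]
Beat 2 (L): throw ball2 h=1 -> lands@3:R; in-air after throw: [b2@3:R b1@6:L]
Beat 3 (R): throw ball2 h=1 -> lands@4:L; in-air after throw: [b2@4:L b1@6:L]
Beat 4 (L): throw ball2 h=6 -> lands@10:L; in-air after throw: [b1@6:L b2@10:L]
Beat 5 (R): throw ball3 h=6 -> lands@11:R; in-air after throw: [b1@6:L b2@10:L b3@11:R]
Beat 6 (L): throw ball1 h=1 -> lands@7:R; in-air after throw: [b1@7:R b2@10:L b3@11:R]
Beat 7 (R): throw ball1 h=1 -> lands@8:L; in-air after throw: [b1@8:L b2@10:L b3@11:R]
Ball 1: thrown@0 h=6 -> first land @6; rethrown@6 h=1 -> second land @7

Answer: 6 7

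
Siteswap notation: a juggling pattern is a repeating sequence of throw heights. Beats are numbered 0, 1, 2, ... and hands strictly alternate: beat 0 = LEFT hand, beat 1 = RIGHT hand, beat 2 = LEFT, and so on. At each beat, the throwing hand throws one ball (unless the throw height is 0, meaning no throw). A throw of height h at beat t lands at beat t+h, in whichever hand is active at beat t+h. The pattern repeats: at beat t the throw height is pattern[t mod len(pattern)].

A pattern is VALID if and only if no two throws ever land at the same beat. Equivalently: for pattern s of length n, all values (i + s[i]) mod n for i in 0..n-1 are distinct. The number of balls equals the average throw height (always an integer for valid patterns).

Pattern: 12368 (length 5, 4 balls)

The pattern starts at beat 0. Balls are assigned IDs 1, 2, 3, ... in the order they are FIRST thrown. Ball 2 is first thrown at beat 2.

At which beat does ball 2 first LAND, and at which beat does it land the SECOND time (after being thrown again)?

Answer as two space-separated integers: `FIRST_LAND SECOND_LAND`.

Answer: 5 6

Derivation:
Beat 0 (L): throw ball1 h=1 -> lands@1:R; in-air after throw: [b1@1:R]
Beat 1 (R): throw ball1 h=2 -> lands@3:R; in-air after throw: [b1@3:R]
Beat 2 (L): throw ball2 h=3 -> lands@5:R; in-air after throw: [b1@3:R b2@5:R]
Beat 3 (R): throw ball1 h=6 -> lands@9:R; in-air after throw: [b2@5:R b1@9:R]
Beat 4 (L): throw ball3 h=8 -> lands@12:L; in-air after throw: [b2@5:R b1@9:R b3@12:L]
Beat 5 (R): throw ball2 h=1 -> lands@6:L; in-air after throw: [b2@6:L b1@9:R b3@12:L]
Beat 6 (L): throw ball2 h=2 -> lands@8:L; in-air after throw: [b2@8:L b1@9:R b3@12:L]
Ball 2: thrown@2 h=3 -> first land @5; rethrown@5 h=1 -> second land @6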